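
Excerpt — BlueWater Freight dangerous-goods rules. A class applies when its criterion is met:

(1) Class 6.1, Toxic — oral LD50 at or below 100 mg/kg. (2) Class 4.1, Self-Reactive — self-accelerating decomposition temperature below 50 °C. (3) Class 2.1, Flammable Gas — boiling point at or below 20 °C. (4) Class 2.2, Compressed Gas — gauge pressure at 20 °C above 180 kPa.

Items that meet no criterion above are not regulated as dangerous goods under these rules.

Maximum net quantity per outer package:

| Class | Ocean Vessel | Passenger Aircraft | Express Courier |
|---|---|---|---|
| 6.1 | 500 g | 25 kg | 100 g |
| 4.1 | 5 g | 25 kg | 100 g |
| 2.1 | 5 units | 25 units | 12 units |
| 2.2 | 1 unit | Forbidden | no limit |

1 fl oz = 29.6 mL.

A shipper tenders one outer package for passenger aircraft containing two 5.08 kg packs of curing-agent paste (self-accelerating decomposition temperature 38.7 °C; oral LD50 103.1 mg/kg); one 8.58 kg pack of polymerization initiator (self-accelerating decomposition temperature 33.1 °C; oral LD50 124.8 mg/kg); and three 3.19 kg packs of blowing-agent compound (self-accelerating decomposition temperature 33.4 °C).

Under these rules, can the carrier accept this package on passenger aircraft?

No

Curing-agent paste: self-accelerating decomposition temperature 38.7 °C < 50 °C → Class 4.1 (Self-Reactive).
Polymerization initiator: self-accelerating decomposition temperature 33.1 °C < 50 °C → Class 4.1 (Self-Reactive).
Self-accelerating decomposition temperature 33.4 °C meets the Class 4.1 criterion (Self-Reactive), so the blowing-agent compound is Class 4.1.
Total Class 4.1: (two 5.08 kg packs = 10.16 kg) + 8.58 kg + (three 3.19 kg packs = 9.57 kg) = 28.31 kg.
28.31 kg > 25 kg (passenger aircraft limit, Class 4.1) — over the limit.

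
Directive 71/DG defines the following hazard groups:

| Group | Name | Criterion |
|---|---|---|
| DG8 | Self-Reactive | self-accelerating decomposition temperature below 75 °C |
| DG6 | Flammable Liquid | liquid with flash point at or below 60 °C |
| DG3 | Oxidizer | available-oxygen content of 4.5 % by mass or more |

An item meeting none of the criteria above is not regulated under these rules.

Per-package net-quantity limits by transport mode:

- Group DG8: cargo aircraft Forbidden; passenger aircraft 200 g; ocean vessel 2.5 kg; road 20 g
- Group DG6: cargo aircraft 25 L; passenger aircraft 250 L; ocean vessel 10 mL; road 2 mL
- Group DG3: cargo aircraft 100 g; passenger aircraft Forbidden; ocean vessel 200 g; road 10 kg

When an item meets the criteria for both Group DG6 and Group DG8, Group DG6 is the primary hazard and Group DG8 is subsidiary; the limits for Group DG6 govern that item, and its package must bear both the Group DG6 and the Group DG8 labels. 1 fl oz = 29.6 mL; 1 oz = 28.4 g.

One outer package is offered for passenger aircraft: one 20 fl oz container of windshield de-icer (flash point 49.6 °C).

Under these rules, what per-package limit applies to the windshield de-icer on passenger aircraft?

250 L

With flash point 49.6 °C (≤ 60 °C), the windshield de-icer falls in Group DG6.
The passenger aircraft limit for Group DG6 is 250 L.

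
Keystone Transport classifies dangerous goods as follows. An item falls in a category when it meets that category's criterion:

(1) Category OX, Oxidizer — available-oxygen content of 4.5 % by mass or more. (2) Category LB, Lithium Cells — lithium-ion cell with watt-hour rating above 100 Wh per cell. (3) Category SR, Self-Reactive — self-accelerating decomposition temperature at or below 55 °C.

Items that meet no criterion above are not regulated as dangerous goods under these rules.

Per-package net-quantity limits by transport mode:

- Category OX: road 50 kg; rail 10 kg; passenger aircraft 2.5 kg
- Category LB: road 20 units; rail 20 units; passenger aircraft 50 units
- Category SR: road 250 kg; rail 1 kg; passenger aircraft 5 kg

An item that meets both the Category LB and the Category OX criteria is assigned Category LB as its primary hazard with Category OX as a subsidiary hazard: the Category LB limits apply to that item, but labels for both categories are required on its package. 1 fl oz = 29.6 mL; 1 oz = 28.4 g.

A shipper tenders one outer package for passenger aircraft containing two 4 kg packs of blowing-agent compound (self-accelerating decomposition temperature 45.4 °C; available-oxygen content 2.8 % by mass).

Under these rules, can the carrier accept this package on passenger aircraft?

The blowing-agent compound has self-accelerating decomposition temperature 45.4 °C, which is ≤ 55 °C, so it is Category SR (Self-Reactive).
Category SR quantity: two 4 kg packs = 8 kg.
8 kg > 5 kg (passenger aircraft limit, Category SR) — over the limit.

No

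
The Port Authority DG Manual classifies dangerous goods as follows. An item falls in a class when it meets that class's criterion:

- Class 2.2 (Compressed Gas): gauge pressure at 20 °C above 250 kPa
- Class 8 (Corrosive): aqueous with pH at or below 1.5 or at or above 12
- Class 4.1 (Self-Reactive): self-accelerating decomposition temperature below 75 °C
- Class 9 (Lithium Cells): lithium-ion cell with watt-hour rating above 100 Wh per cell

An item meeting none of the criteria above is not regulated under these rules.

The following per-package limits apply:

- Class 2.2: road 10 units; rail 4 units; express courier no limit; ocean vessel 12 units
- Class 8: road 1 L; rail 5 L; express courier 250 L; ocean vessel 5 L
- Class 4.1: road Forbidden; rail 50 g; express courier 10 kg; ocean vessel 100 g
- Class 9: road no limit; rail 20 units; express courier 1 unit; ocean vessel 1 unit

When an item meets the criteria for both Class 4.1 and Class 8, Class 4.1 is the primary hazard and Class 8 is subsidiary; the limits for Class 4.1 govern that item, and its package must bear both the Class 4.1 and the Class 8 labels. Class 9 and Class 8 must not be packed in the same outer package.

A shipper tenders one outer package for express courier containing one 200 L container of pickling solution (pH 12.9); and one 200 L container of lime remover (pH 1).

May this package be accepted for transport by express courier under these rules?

No

The pickling solution has pH 12.9, which is ≥ 12, so it is Class 8 (Corrosive).
With pH 1 (≤ 1.5), the lime remover falls in Class 8.
Class 8 net quantity: 200 L + 200 L = 400 L.
400 L > 250 L (express courier limit, Class 8) — over the limit.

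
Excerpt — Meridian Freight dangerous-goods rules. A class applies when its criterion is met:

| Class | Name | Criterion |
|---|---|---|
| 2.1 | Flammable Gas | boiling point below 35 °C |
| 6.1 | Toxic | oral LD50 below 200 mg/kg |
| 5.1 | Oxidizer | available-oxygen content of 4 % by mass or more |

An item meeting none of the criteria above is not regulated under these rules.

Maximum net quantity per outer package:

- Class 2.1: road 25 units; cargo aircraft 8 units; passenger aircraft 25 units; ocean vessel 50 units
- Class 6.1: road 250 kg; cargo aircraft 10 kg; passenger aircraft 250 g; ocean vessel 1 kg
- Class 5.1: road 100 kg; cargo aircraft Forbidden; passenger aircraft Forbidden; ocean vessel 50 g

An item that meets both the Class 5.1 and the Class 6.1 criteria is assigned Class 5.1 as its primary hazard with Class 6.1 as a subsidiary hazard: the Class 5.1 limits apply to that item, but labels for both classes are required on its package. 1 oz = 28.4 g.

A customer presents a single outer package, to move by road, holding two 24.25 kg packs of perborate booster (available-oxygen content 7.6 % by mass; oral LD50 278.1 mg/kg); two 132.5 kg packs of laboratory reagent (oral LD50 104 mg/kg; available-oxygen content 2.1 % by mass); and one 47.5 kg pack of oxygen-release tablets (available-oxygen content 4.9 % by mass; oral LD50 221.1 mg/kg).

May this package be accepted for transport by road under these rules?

With available-oxygen content 7.6 % by mass (≥ 4 % by mass), the perborate booster falls in Class 5.1.
Oral LD50 104 mg/kg meets the Class 6.1 criterion (Toxic), so the laboratory reagent is Class 6.1.
Oxygen-release tablets: available-oxygen content 4.9 % by mass ≥ 4 % by mass → Class 5.1 (Oxidizer).
Class 6.1 quantity: two 132.5 kg packs = 265 kg.
265 kg exceeds the road limit of 250 kg for Class 6.1.
Total Class 5.1: (two 24.25 kg packs = 48.5 kg) + 47.5 kg = 96 kg.
That is within the Class 5.1 road limit of 100 kg.

No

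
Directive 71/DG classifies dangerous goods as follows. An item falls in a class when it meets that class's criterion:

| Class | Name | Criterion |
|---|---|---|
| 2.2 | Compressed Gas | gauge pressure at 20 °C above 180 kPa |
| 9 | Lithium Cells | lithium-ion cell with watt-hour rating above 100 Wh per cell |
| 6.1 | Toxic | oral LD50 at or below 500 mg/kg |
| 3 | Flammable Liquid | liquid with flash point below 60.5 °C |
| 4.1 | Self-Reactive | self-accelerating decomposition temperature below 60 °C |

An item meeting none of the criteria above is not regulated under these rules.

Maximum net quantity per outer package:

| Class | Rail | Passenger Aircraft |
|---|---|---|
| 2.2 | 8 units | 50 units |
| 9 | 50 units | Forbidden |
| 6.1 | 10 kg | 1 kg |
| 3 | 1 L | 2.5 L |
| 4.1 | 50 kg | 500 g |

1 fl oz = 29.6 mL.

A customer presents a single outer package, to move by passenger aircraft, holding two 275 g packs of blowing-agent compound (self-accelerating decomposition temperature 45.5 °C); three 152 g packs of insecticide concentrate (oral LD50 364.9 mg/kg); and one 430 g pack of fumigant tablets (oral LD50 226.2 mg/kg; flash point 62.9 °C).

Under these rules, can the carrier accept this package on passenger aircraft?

No

The blowing-agent compound has self-accelerating decomposition temperature 45.5 °C, which is < 60 °C, so it is Class 4.1 (Self-Reactive).
With oral LD50 364.9 mg/kg (≤ 500 mg/kg), the insecticide concentrate falls in Class 6.1.
Fumigant tablets: oral LD50 226.2 mg/kg ≤ 500 mg/kg → Class 6.1 (Toxic).
Total Class 6.1: (three 152 g packs = 456 g) + 430 g = 886 g.
886 g is within the passenger aircraft limit of 1 kg for Class 6.1.
Class 4.1 quantity: two 275 g packs = 550 g.
550 g exceeds the passenger aircraft limit of 500 g for Class 4.1.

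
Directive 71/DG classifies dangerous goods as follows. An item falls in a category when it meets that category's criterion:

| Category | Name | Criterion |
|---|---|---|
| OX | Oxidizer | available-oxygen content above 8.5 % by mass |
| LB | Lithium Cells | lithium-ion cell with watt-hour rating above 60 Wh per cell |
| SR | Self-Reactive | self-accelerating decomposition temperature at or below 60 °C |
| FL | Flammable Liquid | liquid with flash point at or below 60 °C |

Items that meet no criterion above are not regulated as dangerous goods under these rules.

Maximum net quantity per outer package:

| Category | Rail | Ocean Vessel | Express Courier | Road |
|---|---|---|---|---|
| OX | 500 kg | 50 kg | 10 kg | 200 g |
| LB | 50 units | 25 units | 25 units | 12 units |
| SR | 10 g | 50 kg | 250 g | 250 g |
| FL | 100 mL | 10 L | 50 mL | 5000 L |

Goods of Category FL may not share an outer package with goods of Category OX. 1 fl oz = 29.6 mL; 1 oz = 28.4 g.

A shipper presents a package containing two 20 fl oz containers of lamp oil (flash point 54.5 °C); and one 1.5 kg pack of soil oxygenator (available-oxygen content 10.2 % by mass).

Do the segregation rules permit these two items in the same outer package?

With flash point 54.5 °C (≤ 60 °C), the lamp oil falls in Category FL.
Soil oxygenator: available-oxygen content 10.2 % by mass > 8.5 % by mass → Category OX (Oxidizer).
Category FL and Category OX may not share an outer package.

No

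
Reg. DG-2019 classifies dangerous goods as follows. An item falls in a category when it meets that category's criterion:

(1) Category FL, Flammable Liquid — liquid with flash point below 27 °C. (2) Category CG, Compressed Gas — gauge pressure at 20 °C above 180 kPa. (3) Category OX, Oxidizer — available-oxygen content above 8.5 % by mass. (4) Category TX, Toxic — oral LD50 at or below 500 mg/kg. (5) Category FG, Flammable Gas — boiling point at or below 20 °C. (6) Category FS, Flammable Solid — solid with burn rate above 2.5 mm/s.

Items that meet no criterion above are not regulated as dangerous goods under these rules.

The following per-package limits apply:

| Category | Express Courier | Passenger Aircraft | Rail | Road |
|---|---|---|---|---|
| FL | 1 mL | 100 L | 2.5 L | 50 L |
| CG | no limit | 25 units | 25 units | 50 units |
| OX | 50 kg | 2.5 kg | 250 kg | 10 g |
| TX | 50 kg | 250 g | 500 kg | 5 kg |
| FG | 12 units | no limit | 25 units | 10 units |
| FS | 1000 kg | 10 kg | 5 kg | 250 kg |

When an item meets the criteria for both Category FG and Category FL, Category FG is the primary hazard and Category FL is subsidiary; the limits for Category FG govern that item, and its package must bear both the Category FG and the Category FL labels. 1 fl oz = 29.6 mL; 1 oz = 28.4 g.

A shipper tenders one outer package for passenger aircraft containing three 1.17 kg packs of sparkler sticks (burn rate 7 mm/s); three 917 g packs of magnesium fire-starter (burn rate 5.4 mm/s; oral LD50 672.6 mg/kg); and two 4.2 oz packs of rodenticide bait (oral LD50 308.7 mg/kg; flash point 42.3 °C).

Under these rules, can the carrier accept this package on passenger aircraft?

Yes

Sparkler sticks: burn rate 7 mm/s > 2.5 mm/s → Category FS (Flammable Solid).
Magnesium fire-starter: burn rate 5.4 mm/s > 2.5 mm/s → Category FS (Flammable Solid).
With oral LD50 308.7 mg/kg (≤ 500 mg/kg), the rodenticide bait falls in Category TX.
Total Category FS: (three 1.17 kg packs = 3.51 kg) + (three 917 g packs = 2.751 kg) = 6.261 kg.
6.261 kg ≤ 10 kg (passenger aircraft limit, Category FS) — within limit.
Category TX quantity: two 4.2 oz packs = 238.56 g.
238.56 g ≤ 250 g (passenger aircraft limit, Category TX) — within limit.
Every hazard category is within its passenger aircraft limit and no segregation rule is violated.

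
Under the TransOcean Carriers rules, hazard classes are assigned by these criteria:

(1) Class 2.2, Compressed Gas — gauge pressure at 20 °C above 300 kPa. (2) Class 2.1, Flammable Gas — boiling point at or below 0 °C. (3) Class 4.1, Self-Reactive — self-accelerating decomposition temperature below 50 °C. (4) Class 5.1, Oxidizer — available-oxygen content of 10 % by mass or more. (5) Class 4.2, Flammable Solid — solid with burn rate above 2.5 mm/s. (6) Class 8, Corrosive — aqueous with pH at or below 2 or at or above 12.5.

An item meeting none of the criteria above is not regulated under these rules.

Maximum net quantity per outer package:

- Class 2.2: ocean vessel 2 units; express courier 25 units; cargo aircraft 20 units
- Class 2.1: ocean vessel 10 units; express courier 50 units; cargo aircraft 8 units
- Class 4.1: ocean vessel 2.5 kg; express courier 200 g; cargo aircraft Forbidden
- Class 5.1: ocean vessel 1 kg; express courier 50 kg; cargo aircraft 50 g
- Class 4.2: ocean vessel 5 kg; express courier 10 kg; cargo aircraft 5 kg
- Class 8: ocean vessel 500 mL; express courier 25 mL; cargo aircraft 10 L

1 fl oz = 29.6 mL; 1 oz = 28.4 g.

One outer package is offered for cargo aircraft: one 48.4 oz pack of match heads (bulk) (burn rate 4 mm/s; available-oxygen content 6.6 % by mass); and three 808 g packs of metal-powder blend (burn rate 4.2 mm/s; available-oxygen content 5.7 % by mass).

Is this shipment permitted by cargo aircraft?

Burn rate 4 mm/s meets the Class 4.2 criterion (Flammable Solid), so the match heads (bulk) are Class 4.2.
With burn rate 4.2 mm/s (> 2.5 mm/s), the metal-powder blend falls in Class 4.2.
Class 4.2 net quantity: (one 48.4 oz pack = 1374.56 g) + (three 808 g packs = 2.424 kg) = 3798.56 g.
3798.56 g ≤ 5 kg (cargo aircraft limit, Class 4.2) — within limit.

Yes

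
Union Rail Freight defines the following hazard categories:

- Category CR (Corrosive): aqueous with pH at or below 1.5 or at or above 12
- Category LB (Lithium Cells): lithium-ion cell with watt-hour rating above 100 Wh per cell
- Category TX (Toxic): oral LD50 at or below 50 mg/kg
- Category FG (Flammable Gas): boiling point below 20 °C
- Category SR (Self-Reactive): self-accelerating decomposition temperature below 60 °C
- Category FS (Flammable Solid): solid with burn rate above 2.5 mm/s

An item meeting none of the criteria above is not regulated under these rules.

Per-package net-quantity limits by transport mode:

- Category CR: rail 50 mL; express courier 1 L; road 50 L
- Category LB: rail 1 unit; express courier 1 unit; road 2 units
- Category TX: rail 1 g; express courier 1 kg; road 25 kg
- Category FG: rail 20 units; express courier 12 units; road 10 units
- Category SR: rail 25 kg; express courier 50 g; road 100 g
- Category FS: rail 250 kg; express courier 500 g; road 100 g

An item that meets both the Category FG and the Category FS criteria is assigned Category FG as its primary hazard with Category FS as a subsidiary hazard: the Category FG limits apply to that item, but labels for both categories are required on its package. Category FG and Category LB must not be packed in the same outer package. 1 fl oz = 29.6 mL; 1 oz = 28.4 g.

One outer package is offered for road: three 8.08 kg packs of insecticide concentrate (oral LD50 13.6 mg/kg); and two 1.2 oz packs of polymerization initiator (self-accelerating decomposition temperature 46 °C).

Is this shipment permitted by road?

Yes

With oral LD50 13.6 mg/kg (≤ 50 mg/kg), the insecticide concentrate falls in Category TX.
Polymerization initiator: self-accelerating decomposition temperature 46 °C < 60 °C → Category SR (Self-Reactive).
Category TX quantity: three 8.08 kg packs = 24.24 kg.
That is within the Category TX road limit of 25 kg.
Category SR quantity: two 1.2 oz packs = 68.16 g.
That is within the Category SR road limit of 100 g.
The segregation rule (Category FG with Category LB) does not apply to Category TX with Category SR.
Every hazard category is within its road limit and no segregation rule is violated.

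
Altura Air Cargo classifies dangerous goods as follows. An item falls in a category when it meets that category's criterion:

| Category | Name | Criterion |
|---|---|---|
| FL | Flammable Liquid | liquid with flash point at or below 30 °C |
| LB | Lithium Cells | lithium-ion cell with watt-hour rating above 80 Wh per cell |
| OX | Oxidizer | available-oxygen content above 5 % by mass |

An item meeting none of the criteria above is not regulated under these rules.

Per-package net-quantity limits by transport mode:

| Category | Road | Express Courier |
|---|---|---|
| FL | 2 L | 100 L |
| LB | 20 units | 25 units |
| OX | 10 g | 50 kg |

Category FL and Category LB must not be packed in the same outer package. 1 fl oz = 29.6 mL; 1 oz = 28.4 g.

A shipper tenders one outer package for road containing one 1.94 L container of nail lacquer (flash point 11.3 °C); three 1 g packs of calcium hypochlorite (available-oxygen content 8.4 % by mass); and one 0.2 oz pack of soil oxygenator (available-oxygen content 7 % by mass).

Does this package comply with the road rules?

Yes

With flash point 11.3 °C (≤ 30 °C), the nail lacquer falls in Category FL.
Calcium hypochlorite: available-oxygen content 8.4 % by mass > 5 % by mass → Category OX (Oxidizer).
With available-oxygen content 7 % by mass (> 5 % by mass), the soil oxygenator falls in Category OX.
Total Category OX: (three 1 g packs = 3 g) + (one 0.2 oz pack = 5.68 g) = 8.68 g.
8.68 g is within the road limit of 10 g for Category OX.
Category FL quantity: 1.94 L.
That is within the Category FL road limit of 2 L.
The segregation rule (Category FL with Category LB) does not apply to Category OX with Category FL.
Every hazard category is within its road limit and no segregation rule is violated.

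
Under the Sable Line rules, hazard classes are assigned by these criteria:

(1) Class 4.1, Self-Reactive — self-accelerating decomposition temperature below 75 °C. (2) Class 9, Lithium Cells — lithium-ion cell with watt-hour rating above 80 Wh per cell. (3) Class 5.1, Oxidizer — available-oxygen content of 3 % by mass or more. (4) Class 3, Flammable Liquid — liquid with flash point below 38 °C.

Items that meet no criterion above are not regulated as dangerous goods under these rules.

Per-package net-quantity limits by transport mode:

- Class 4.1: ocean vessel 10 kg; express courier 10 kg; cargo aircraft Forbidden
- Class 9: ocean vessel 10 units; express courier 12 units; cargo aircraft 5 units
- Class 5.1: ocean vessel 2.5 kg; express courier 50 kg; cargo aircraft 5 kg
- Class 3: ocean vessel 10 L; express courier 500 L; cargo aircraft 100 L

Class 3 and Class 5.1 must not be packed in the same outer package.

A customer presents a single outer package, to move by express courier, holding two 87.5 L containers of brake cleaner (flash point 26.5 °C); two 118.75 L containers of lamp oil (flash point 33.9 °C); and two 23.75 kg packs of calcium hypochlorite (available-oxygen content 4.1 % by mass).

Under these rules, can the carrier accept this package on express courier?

No

Brake cleaner: flash point 26.5 °C < 38 °C → Class 3 (Flammable Liquid).
Flash point 33.9 °C meets the Class 3 criterion (Flammable Liquid), so the lamp oil is Class 3.
Calcium hypochlorite: available-oxygen content 4.1 % by mass ≥ 3 % by mass → Class 5.1 (Oxidizer).
Class 3 net quantity: (two 87.5 L containers = 175 L) + (two 118.75 L containers = 237.5 L) = 412.5 L.
412.5 L is within the express courier limit of 500 L for Class 3.
Class 5.1 quantity: two 23.75 kg packs = 47.5 kg.
47.5 kg ≤ 50 kg (express courier limit, Class 5.1) — within limit.
Class 3 and Class 5.1 may not share an outer package.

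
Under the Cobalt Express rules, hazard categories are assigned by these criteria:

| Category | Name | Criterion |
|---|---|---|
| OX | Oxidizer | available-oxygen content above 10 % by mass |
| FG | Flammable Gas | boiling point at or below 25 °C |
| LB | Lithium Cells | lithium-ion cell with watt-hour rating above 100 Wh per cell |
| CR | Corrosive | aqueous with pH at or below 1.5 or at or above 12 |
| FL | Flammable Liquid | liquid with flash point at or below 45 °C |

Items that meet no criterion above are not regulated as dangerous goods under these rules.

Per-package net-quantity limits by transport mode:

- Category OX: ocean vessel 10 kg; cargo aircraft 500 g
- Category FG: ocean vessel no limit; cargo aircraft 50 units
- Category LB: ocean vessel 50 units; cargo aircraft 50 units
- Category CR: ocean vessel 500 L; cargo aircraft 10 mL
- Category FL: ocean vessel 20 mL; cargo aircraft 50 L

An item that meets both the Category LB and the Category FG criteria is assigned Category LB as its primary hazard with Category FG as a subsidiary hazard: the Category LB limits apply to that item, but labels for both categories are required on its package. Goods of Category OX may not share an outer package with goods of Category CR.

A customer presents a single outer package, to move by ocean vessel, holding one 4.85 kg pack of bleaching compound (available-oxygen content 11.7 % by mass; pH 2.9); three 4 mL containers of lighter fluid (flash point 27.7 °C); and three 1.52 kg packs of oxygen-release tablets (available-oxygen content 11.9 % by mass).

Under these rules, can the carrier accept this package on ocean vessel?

Yes

The bleaching compound has available-oxygen content 11.7 % by mass, which is > 10 % by mass, so it is Category OX (Oxidizer).
With flash point 27.7 °C (≤ 45 °C), the lighter fluid falls in Category FL.
Available-oxygen content 11.9 % by mass meets the Category OX criterion (Oxidizer), so the oxygen-release tablets are Category OX.
Total Category OX: 4.85 kg + (three 1.52 kg packs = 4.56 kg) = 9.41 kg.
9.41 kg ≤ 10 kg (ocean vessel limit, Category OX) — within limit.
Category FL quantity: three 4 mL containers = 12 mL.
12 mL is within the ocean vessel limit of 20 mL for Category FL.
The segregation rule (Category OX with Category CR) does not apply to Category OX with Category FL.
Every hazard category is within its ocean vessel limit and no segregation rule is violated.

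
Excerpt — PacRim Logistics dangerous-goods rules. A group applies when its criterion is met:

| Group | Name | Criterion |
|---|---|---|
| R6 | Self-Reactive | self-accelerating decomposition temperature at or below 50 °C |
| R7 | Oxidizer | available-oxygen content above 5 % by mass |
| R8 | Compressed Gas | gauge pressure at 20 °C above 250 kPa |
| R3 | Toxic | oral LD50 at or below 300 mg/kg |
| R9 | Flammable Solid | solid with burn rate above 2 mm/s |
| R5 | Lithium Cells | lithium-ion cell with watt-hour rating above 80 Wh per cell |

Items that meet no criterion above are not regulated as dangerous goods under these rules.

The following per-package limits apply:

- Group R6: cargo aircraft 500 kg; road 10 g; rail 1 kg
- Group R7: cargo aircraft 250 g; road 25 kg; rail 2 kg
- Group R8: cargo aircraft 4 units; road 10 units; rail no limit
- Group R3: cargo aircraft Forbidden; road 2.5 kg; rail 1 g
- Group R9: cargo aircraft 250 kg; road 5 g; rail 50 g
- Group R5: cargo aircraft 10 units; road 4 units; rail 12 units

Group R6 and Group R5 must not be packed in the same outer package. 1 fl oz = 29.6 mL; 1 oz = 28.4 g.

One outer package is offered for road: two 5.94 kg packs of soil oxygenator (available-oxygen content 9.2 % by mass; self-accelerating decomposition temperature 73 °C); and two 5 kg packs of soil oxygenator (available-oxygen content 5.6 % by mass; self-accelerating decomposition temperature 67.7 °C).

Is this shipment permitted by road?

The soil oxygenator has available-oxygen content 9.2 % by mass, which is > 5 % by mass, so it is Group R7 (Oxidizer).
Available-oxygen content 5.6 % by mass meets the Group R7 criterion (Oxidizer), so the soil oxygenator is Group R7.
Group R7 net quantity: (two 5.94 kg packs = 11.88 kg) + (two 5 kg packs = 10 kg) = 21.88 kg.
That is within the Group R7 road limit of 25 kg.

Yes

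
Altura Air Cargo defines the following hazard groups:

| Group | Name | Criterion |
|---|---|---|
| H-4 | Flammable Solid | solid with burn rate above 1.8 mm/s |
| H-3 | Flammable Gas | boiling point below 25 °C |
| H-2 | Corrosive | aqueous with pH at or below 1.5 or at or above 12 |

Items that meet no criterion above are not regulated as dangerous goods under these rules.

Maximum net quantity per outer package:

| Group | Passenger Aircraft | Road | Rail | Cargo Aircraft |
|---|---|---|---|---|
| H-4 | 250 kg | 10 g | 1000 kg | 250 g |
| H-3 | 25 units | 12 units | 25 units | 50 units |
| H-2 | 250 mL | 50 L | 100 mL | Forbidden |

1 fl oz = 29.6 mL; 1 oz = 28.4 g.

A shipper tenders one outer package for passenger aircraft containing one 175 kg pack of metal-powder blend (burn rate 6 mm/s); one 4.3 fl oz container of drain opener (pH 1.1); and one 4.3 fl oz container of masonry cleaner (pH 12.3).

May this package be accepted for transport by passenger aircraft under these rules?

No

Metal-powder blend: burn rate 6 mm/s > 1.8 mm/s → Group H-4 (Flammable Solid).
pH 1.1 meets the Group H-2 criterion (Corrosive), so the drain opener is Group H-2.
pH 12.3 meets the Group H-2 criterion (Corrosive), so the masonry cleaner is Group H-2.
Group H-2 net quantity: (one 4.3 fl oz container = 127.28 mL) + (one 4.3 fl oz container = 127.28 mL) = 254.56 mL.
254.56 mL > 250 mL (passenger aircraft limit, Group H-2) — over the limit.
Group H-4 quantity: 175 kg.
175 kg ≤ 250 kg (passenger aircraft limit, Group H-4) — within limit.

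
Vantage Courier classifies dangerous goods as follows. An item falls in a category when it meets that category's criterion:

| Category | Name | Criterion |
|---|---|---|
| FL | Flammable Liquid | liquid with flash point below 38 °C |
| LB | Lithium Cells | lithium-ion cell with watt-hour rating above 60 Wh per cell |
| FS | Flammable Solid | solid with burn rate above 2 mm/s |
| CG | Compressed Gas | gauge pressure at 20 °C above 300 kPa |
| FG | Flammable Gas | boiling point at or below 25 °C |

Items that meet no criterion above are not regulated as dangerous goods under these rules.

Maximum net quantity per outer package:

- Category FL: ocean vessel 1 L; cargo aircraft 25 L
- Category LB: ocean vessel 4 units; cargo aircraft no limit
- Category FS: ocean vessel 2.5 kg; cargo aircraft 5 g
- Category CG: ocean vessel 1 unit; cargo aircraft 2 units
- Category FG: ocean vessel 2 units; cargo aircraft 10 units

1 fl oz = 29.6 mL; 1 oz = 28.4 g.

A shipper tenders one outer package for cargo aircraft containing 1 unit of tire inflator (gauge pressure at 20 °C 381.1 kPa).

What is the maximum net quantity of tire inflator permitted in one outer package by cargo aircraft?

The tire inflator has gauge pressure at 20 °C 381.1 kPa, which is > 300 kPa, so it is Category CG (Compressed Gas).
The cargo aircraft limit for Category CG is 2 units.

2 units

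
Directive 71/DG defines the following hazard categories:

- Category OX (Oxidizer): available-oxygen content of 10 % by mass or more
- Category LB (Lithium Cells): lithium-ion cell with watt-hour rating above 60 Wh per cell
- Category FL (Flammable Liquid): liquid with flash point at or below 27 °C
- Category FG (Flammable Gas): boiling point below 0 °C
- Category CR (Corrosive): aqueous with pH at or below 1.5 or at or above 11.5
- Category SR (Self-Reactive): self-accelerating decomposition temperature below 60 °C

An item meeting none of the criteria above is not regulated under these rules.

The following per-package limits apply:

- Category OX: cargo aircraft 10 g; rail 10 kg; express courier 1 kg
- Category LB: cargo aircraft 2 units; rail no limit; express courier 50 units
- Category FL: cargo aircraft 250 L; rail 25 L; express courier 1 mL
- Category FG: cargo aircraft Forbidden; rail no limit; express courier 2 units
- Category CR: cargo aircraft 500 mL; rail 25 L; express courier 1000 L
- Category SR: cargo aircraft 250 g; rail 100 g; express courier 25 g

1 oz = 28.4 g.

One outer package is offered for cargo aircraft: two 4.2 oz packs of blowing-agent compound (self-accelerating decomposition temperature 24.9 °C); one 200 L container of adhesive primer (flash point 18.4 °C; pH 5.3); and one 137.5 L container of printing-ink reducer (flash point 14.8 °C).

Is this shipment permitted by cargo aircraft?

No

Self-accelerating decomposition temperature 24.9 °C meets the Category SR criterion (Self-Reactive), so the blowing-agent compound is Category SR.
Flash point 18.4 °C meets the Category FL criterion (Flammable Liquid), so the adhesive primer is Category FL.
Flash point 14.8 °C meets the Category FL criterion (Flammable Liquid), so the printing-ink reducer is Category FL.
Category SR quantity: two 4.2 oz packs = 238.56 g.
238.56 g ≤ 250 g (cargo aircraft limit, Category SR) — within limit.
Category FL net quantity: 200 L + 137.5 L = 337.5 L.
337.5 L > 250 L (cargo aircraft limit, Category FL) — over the limit.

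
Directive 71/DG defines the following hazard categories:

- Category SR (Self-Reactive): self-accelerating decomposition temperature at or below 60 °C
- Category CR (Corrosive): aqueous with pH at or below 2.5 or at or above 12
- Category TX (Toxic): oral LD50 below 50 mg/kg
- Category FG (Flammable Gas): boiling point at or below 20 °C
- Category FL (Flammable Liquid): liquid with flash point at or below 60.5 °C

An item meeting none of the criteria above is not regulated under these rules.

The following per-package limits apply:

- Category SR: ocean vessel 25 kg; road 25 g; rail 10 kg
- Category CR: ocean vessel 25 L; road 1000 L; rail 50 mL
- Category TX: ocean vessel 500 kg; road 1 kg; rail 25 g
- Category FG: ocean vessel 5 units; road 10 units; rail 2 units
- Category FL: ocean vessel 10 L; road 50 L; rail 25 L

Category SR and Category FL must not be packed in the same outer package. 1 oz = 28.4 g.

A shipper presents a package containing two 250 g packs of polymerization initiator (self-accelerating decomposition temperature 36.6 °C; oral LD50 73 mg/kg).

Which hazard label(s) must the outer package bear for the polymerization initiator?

With self-accelerating decomposition temperature 36.6 °C (≤ 60 °C), the polymerization initiator falls in Category SR.
Only the Category SR label is required.

Category SR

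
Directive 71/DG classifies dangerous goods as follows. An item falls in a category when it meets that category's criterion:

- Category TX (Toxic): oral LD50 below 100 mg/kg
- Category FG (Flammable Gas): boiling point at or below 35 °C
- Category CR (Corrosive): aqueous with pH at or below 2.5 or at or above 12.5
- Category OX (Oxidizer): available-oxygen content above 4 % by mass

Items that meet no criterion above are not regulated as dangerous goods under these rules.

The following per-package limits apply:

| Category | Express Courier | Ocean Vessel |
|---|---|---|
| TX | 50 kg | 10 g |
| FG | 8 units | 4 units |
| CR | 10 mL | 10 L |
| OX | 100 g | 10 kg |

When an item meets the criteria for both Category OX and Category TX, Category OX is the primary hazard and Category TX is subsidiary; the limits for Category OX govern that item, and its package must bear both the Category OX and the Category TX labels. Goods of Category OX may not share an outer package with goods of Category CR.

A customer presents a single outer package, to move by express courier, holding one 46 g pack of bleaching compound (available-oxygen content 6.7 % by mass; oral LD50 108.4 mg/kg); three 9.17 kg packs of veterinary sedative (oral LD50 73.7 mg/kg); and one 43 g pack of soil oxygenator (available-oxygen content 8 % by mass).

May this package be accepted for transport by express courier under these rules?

Yes

The bleaching compound has available-oxygen content 6.7 % by mass, which is > 4 % by mass, so it is Category OX (Oxidizer).
Oral LD50 73.7 mg/kg meets the Category TX criterion (Toxic), so the veterinary sedative is Category TX.
With available-oxygen content 8 % by mass (> 4 % by mass), the soil oxygenator falls in Category OX.
Category TX quantity: three 9.17 kg packs = 27.51 kg.
That is within the Category TX express courier limit of 50 kg.
Category OX net quantity: 46 g + 43 g = 89 g.
89 g is within the express courier limit of 100 g for Category OX.
The segregation rule (Category OX with Category CR) does not apply to Category TX with Category OX.
Every hazard category is within its express courier limit and no segregation rule is violated.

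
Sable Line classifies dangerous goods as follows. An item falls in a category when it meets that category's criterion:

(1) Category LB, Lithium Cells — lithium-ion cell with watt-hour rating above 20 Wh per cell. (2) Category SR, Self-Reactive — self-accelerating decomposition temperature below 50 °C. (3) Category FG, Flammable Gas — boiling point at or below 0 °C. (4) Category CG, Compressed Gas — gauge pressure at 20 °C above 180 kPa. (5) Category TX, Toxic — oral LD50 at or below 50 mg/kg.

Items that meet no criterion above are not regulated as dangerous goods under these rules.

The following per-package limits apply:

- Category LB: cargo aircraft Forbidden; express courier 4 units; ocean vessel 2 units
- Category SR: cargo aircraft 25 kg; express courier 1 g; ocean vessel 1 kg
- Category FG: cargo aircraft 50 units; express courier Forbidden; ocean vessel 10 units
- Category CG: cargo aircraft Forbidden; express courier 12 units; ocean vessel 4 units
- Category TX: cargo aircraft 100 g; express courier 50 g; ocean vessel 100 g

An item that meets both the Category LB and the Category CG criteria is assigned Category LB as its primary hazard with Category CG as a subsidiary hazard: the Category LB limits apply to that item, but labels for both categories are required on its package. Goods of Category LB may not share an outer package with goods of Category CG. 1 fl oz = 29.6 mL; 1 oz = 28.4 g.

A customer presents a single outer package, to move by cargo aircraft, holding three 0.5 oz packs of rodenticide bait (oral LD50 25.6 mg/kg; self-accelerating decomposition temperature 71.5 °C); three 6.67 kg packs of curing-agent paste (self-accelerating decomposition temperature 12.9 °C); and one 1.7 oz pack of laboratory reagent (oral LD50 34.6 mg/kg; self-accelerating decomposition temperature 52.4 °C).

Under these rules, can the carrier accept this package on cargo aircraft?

Yes

Rodenticide bait: oral LD50 25.6 mg/kg ≤ 50 mg/kg → Category TX (Toxic).
Self-accelerating decomposition temperature 12.9 °C meets the Category SR criterion (Self-Reactive), so the curing-agent paste is Category SR.
Oral LD50 34.6 mg/kg meets the Category TX criterion (Toxic), so the laboratory reagent is Category TX.
Category SR quantity: three 6.67 kg packs = 20.01 kg.
20.01 kg ≤ 25 kg (cargo aircraft limit, Category SR) — within limit.
Category TX net quantity: (three 0.5 oz packs = 42.6 g) + (one 1.7 oz pack = 48.28 g) = 90.88 g.
90.88 g ≤ 100 g (cargo aircraft limit, Category TX) — within limit.
The segregation rule (Category LB with Category CG) does not apply to Category SR with Category TX.
Every hazard category is within its cargo aircraft limit and no segregation rule is violated.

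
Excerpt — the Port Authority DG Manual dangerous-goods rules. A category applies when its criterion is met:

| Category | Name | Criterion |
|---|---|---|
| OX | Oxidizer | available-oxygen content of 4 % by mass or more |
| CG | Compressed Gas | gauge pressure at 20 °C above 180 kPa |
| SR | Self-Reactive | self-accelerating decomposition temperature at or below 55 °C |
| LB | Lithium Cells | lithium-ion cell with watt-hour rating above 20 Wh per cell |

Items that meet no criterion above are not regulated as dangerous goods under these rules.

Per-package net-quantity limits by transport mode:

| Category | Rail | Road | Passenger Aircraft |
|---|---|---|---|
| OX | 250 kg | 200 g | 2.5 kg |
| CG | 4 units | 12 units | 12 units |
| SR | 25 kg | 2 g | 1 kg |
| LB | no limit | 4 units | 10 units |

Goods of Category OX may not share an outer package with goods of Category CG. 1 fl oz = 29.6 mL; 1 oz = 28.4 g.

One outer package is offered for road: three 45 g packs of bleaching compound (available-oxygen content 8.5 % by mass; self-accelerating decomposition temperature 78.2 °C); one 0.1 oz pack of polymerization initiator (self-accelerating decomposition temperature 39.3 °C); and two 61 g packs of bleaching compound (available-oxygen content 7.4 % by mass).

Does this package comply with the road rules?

No

Available-oxygen content 8.5 % by mass meets the Category OX criterion (Oxidizer), so the bleaching compound is Category OX.
With self-accelerating decomposition temperature 39.3 °C (≤ 55 °C), the polymerization initiator falls in Category SR.
Bleaching compound: available-oxygen content 7.4 % by mass ≥ 4 % by mass → Category OX (Oxidizer).
Total Category OX: (three 45 g packs = 135 g) + (two 61 g packs = 122 g) = 257 g.
257 g exceeds the road limit of 200 g for Category OX.
Category SR quantity: one 0.1 oz pack = 2.84 g.
2.84 g exceeds the road limit of 2 g for Category SR.
The segregation rule (Category OX with Category CG) does not apply to Category OX with Category SR.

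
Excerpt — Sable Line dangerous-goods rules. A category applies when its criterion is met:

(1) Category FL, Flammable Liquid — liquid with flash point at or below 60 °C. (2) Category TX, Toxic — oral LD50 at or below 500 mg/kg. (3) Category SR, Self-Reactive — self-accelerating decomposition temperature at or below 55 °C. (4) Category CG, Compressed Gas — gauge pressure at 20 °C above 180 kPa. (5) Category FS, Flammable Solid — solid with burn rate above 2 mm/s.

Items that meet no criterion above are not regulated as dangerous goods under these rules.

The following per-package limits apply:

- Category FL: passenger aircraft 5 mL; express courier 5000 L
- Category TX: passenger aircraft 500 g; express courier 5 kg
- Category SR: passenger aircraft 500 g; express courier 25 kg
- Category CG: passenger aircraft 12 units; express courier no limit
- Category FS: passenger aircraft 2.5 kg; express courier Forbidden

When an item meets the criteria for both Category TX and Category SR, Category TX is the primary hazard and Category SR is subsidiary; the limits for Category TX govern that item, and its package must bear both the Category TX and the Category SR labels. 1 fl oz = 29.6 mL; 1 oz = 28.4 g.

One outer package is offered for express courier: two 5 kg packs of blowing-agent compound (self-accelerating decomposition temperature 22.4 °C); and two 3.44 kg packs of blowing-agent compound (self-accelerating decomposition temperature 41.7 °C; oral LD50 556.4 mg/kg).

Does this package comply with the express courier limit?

With self-accelerating decomposition temperature 22.4 °C (≤ 55 °C), the blowing-agent compound falls in Category SR.
With self-accelerating decomposition temperature 41.7 °C (≤ 55 °C), the blowing-agent compound falls in Category SR.
Category SR net quantity: (two 5 kg packs = 10 kg) + (two 3.44 kg packs = 6.88 kg) = 16.88 kg.
16.88 kg ≤ 25 kg (express courier limit, Category SR) — within limit.

Yes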